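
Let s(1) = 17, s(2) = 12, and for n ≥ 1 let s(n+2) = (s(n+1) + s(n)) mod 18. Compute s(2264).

4

We have s(1) = 17,  s(2) = 12,  s(3) = 11,  s(4) = 5,  s(5) = 16,  s(6) = 3,  s(7) = 1,  s(8) = 4,  s(9) = 5,  s(10) = 9,  s(11) = 14,  s(12) = 5,  s(13) = 1,  s(14) = 6,  s(15) = 7,  s(16) = 13,  s(17) = 2,  s(18) = 15,  s(19) = 17,  s(20) = 14,  s(21) = 13,  s(22) = 9,  s(23) = 4,  s(24) = 13,  s(25) = 17,  s(26) = 12.
The sequence repeats with period 24.
So s(2264) = s(1 + ((2264-1) mod 24)) = s(8) = 4.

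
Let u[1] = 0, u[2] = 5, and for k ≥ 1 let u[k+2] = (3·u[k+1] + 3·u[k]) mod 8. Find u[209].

u[1] = 0,  u[2] = 5,  u[3] = 7,  u[4] = 4,  u[5] = 1,  u[6] = 7,  u[7] = 0,  u[8] = 5.
Since (u[7], u[8]) = (u[1], u[2]) = (0, 5) (two consecutive terms determine the rest), the sequence is periodic with period 6.
So u[209] = u[1 + ((209-1) mod 6)] = u[5] = 1.

1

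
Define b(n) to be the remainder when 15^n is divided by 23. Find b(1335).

21

We have b(1) = 15, b(2) = 18, b(3) = 17, b(4) = 2, b(5) = 7, b(6) = 13, b(7) = 11, b(8) = 4, b(9) = 14, b(10) = 3, b(11) = 22, b(12) = 8, b(13) = 5, b(14) = 6, b(15) = 21, b(16) = 16, b(17) = 10, b(18) = 12, b(19) = 19, b(20) = 9, b(21) = 20, b(22) = 1, b(23) = 15.
The sequence repeats with period 22.
So b(1335) = b(1 + ((1335-1) mod 22)) = b(15) = 21.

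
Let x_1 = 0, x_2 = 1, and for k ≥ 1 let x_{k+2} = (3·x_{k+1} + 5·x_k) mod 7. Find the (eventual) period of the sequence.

3

Listing terms: x_1 = 0; x_2 = 1; x_3 = 3; x_4 = 0; x_5 = 1.
The sequence repeats with period 3.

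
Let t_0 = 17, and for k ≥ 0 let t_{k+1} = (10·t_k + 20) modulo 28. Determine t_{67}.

8

t_0 = 17, t_1 = 22, t_2 = 16, t_3 = 12, t_4 = 0, t_5 = 20, t_6 = 24, t_7 = 8, t_8 = 16.
Since t_8 = t_2 = 16, the sequence is eventually periodic: after a pre-period of length 2 it cycles with period 6.
For k ≥ 2, t_k depends only on (k - 2) mod 6. (67 - 2) mod 6 = 5, so t_{67} = t_7 = 8.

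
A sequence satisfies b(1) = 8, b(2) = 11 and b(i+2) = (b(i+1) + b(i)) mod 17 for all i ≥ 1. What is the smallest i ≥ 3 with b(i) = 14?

We have b(1) = 8, b(2) = 11, b(3) = 2, b(4) = 13, b(5) = 15, b(6) = 11, b(7) = 9, b(8) = 3, b(9) = 12, b(10) = 15, b(11) = 10, b(12) = 8, b(13) = 1, b(14) = 9, b(15) = 10, b(16) = 2, b(17) = 12, b(18) = 14, b(19) = 9, b(20) = 6, b(21) = 15, b(22) = 4, b(23) = 2, b(24) = 6, b(25) = 8, b(26) = 14, b(27) = 5, b(28) = 2, b(29) = 7, b(30) = 9, b(31) = 16, b(32) = 8, b(33) = 7, b(34) = 15, b(35) = 5, b(36) = 3, b(37) = 8, b(38) = 11.
The sequence repeats with period 36.
The value 14 first appears (with i ≥ 3) at b(18).

18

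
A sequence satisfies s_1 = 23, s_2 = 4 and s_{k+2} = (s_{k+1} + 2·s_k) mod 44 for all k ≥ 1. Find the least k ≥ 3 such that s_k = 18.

s_1 = 23; s_2 = 4; s_3 = 6; s_4 = 14; s_5 = 26; s_6 = 10; s_7 = 18; s_8 = 38; s_9 = 30; s_{10} = 18; s_{11} = 34; s_{12} = 26; s_{13} = 6; s_{14} = 14.
Since (s_{13}, s_{14}) = (s_3, s_4) = (6, 14) (two consecutive terms determine the rest), the sequence is eventually periodic: after a pre-period of length 2 it cycles with period 10.
The value 18 first appears (with k ≥ 3) at s_7.

7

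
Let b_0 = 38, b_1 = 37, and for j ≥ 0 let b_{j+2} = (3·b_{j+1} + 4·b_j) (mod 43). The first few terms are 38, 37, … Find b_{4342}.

b_0 = 38,  b_1 = 37,  b_2 = 5,  b_3 = 34,  b_4 = 36,  b_5 = 29,  b_6 = 16,  b_7 = 35,  b_8 = 40,  b_9 = 2,  b_{10} = 37,  b_{11} = 33,  b_{12} = 32,  b_{13} = 13,  b_{14} = 38,  b_{15} = 37.
Since (b_{14}, b_{15}) = (b_0, b_1) = (38, 37) (two consecutive terms determine the rest), the sequence is periodic with period 14.
(4342 - 0) mod 14 = 2, so b_{4342} = b_2 = 5.

5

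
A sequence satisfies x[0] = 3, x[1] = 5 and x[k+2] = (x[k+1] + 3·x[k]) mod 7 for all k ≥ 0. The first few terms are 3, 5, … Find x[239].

Computing terms: x[0] = 3, x[1] = 5, x[2] = 0, x[3] = 1, x[4] = 1, x[5] = 4, x[6] = 0, x[7] = 5, x[8] = 5, x[9] = 6, x[10] = 0, x[11] = 4, x[12] = 4, x[13] = 2, x[14] = 0, x[15] = 6, x[16] = 6, x[17] = 3, x[18] = 0, x[19] = 2, x[20] = 2, x[21] = 1, x[22] = 0, x[23] = 3, x[24] = 3, x[25] = 5.
The sequence repeats with period 24.
(239 - 0) mod 24 = 23, so x[239] = x[23] = 3.

3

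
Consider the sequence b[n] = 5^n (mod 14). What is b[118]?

9

We have b[0] = 1,  b[1] = 5,  b[2] = 11,  b[3] = 13,  b[4] = 9,  b[5] = 3,  b[6] = 1.
Since b[6] = b[0] = 1, the sequence is periodic with period 6.
(118 - 0) mod 6 = 4, so b[118] = b[4] = 9.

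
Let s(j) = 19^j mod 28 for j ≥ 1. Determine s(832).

Computing terms: s(1) = 19,  s(2) = 25,  s(3) = 27,  s(4) = 9,  s(5) = 3,  s(6) = 1,  s(7) = 19.
Since s(7) = s(1) = 19, the sequence is periodic with period 6.
(832 - 1) mod 6 = 3, so s(832) = s(4) = 9.

9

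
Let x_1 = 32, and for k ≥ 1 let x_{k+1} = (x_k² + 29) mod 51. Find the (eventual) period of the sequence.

6

Computing terms: x_1 = 32, x_2 = 33, x_3 = 47, x_4 = 45, x_5 = 14, x_6 = 21, x_7 = 11, x_8 = 48, x_9 = 38, x_{10} = 45.
Since x_{10} = x_4 = 45, the sequence is eventually periodic: after a pre-period of length 3 it cycles with period 6.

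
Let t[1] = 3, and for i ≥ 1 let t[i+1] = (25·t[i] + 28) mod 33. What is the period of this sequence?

Listing terms: t[1] = 3, t[2] = 4, t[3] = 29, t[4] = 27, t[5] = 10, t[6] = 14, t[7] = 15, t[8] = 7, t[9] = 5, t[10] = 21, t[11] = 25, t[12] = 26, t[13] = 18, t[14] = 16, t[15] = 32, t[16] = 3.
Since t[16] = t[1] = 3, the sequence is periodic with period 15.

15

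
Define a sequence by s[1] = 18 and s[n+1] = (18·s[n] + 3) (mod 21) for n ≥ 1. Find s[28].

18

We have s[1] = 18, s[2] = 12, s[3] = 9, s[4] = 18.
The sequence repeats with period 3.
(28 - 1) mod 3 = 0, so s[28] = s[1] = 18.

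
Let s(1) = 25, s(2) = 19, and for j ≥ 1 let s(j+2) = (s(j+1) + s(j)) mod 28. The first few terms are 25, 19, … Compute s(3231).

24

Listing terms: s(1) = 25; s(2) = 19; s(3) = 16; s(4) = 7; s(5) = 23; s(6) = 2; s(7) = 25; s(8) = 27; s(9) = 24; s(10) = 23; s(11) = 19; s(12) = 14; s(13) = 5; s(14) = 19; s(15) = 24; s(16) = 15; s(17) = 11; s(18) = 26; s(19) = 9; s(20) = 7; s(21) = 16; s(22) = 23; s(23) = 11; s(24) = 6; s(25) = 17; s(26) = 23; s(27) = 12; s(28) = 7; s(29) = 19; s(30) = 26; s(31) = 17; s(32) = 15; s(33) = 4; s(34) = 19; s(35) = 23; s(36) = 14; s(37) = 9; s(38) = 23; s(39) = 4; s(40) = 27; s(41) = 3; s(42) = 2; s(43) = 5; s(44) = 7; s(45) = 12; s(46) = 19; s(47) = 3; s(48) = 22; s(49) = 25; s(50) = 19.
The sequence repeats with period 48.
So s(3231) = s(1 + ((3231-1) mod 48)) = s(15) = 24.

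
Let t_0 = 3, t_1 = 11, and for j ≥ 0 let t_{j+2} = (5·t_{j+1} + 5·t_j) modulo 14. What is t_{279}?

t_0 = 3,  t_1 = 11,  t_2 = 0,  t_3 = 13,  t_4 = 9,  t_5 = 12,  t_6 = 7,  t_7 = 11,  t_8 = 6,  t_9 = 1,  t_{10} = 7,  t_{11} = 12,  t_{12} = 11,  t_{13} = 3,  t_{14} = 0,  t_{15} = 1,  t_{16} = 5,  t_{17} = 2,  t_{18} = 7,  t_{19} = 3,  t_{20} = 8,  t_{21} = 13,  t_{22} = 7,  t_{23} = 2,  t_{24} = 3,  t_{25} = 11.
The sequence repeats with period 24.
So t_{279} = t_{0 + ((279-0) mod 24)} = t_{15} = 1.

1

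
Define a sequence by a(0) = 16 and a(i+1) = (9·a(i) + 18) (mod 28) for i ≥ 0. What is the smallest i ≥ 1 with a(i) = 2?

3

Computing terms: a(0) = 16,  a(1) = 22,  a(2) = 20,  a(3) = 2,  a(4) = 8,  a(5) = 6,  a(6) = 16.
The sequence repeats with period 6.
The value 2 first appears (with i ≥ 1) at a(3).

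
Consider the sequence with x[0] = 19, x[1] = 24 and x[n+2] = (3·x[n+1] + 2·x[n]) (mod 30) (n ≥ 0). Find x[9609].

24

x[0] = 19,  x[1] = 24,  x[2] = 20,  x[3] = 18,  x[4] = 4,  x[5] = 18,  x[6] = 2,  x[7] = 12,  x[8] = 10,  x[9] = 24,  x[10] = 2,  x[11] = 24,  x[12] = 16,  x[13] = 6,  x[14] = 20,  x[15] = 12,  x[16] = 16,  x[17] = 12,  x[18] = 8,  x[19] = 18,  x[20] = 10,  x[21] = 6,  x[22] = 8,  x[23] = 6,  x[24] = 4,  x[25] = 24,  x[26] = 20.
Since (x[25], x[26]) = (x[1], x[2]) = (24, 20) (two consecutive terms determine the rest), the sequence is eventually periodic: after a pre-period of length 1 it cycles with period 24.
For n ≥ 1, x[n] depends only on (n - 1) mod 24. (9609 - 1) mod 24 = 8, so x[9609] = x[9] = 24.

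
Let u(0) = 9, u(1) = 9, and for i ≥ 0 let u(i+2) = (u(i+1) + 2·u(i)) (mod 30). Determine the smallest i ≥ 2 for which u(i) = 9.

Listing terms: u(0) = 9,  u(1) = 9,  u(2) = 27,  u(3) = 15,  u(4) = 9,  u(5) = 9.
The sequence repeats with period 4.
The value 9 next appears (with i ≥ 2) at u(4).

4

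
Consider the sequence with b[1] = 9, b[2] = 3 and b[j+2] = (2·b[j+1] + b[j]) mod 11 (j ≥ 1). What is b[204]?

Listing terms: b[1] = 9, b[2] = 3, b[3] = 4, b[4] = 0, b[5] = 4, b[6] = 8, b[7] = 9, b[8] = 4, b[9] = 6, b[10] = 5, b[11] = 5, b[12] = 4, b[13] = 2, b[14] = 8, b[15] = 7, b[16] = 0, b[17] = 7, b[18] = 3, b[19] = 2, b[20] = 7, b[21] = 5, b[22] = 6, b[23] = 6, b[24] = 7, b[25] = 9, b[26] = 3.
Since (b[25], b[26]) = (b[1], b[2]) = (9, 3) (two consecutive terms determine the rest), the sequence is periodic with period 24.
(204 - 1) mod 24 = 11, so b[204] = b[12] = 4.

4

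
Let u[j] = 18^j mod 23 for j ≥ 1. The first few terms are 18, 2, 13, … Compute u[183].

6

u[1] = 18, u[2] = 2, u[3] = 13, u[4] = 4, u[5] = 3, u[6] = 8, u[7] = 6, u[8] = 16, u[9] = 12, u[10] = 9, u[11] = 1, u[12] = 18.
The sequence repeats with period 11.
(183 - 1) mod 11 = 6, so u[183] = u[7] = 6.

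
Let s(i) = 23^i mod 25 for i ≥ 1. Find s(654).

9

Listing terms: s(1) = 23, s(2) = 4, s(3) = 17, s(4) = 16, s(5) = 18, s(6) = 14, s(7) = 22, s(8) = 6, s(9) = 13, s(10) = 24, s(11) = 2, s(12) = 21, s(13) = 8, s(14) = 9, s(15) = 7, s(16) = 11, s(17) = 3, s(18) = 19, s(19) = 12, s(20) = 1, s(21) = 23.
Since s(21) = s(1) = 23, the sequence is periodic with period 20.
So s(654) = s(1 + ((654-1) mod 20)) = s(14) = 9.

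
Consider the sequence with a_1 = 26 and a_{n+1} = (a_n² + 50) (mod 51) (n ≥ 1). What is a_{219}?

Computing terms: a_1 = 26, a_2 = 12, a_3 = 41, a_4 = 48, a_5 = 8, a_6 = 12.
Since a_6 = a_2 = 12, the sequence is eventually periodic: after a pre-period of length 1 it cycles with period 4.
For n ≥ 2, a_n depends only on (n - 2) mod 4. (219 - 2) mod 4 = 1, so a_{219} = a_3 = 41.

41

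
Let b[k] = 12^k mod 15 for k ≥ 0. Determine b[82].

b[0] = 1, b[1] = 12, b[2] = 9, b[3] = 3, b[4] = 6, b[5] = 12.
Since b[5] = b[1] = 12, the sequence is eventually periodic: after a pre-period of length 1 it cycles with period 4.
For k ≥ 1, b[k] depends only on (k - 1) mod 4. (82 - 1) mod 4 = 1, so b[82] = b[2] = 9.

9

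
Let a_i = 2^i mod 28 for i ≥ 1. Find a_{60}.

8

Computing terms: a_1 = 2,  a_2 = 4,  a_3 = 8,  a_4 = 16,  a_5 = 4.
Since a_5 = a_2 = 4, the sequence is eventually periodic: after a pre-period of length 1 it cycles with period 3.
For i ≥ 2, a_i depends only on (i - 2) mod 3. (60 - 2) mod 3 = 1, so a_{60} = a_3 = 8.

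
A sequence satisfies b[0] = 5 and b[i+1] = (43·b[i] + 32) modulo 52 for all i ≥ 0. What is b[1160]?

We have b[0] = 5,  b[1] = 39,  b[2] = 45,  b[3] = 43,  b[4] = 9,  b[5] = 3,  b[6] = 5.
Since b[6] = b[0] = 5, the sequence is periodic with period 6.
So b[1160] = b[0 + ((1160-0) mod 6)] = b[2] = 45.

45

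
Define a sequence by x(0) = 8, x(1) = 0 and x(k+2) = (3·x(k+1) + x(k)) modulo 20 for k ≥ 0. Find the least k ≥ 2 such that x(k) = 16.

9

Computing terms: x(0) = 8; x(1) = 0; x(2) = 8; x(3) = 4; x(4) = 0; x(5) = 4; x(6) = 12; x(7) = 0; x(8) = 12; x(9) = 16; x(10) = 0; x(11) = 16; x(12) = 8; x(13) = 0.
Since (x(12), x(13)) = (x(0), x(1)) = (8, 0) (two consecutive terms determine the rest), the sequence is periodic with period 12.
The value 16 first appears (with k ≥ 2) at x(9).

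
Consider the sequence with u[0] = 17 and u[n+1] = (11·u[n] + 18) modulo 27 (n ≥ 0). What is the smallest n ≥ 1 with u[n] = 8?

6

Computing terms: u[0] = 17, u[1] = 16, u[2] = 5, u[3] = 19, u[4] = 11, u[5] = 4, u[6] = 8, u[7] = 25, u[8] = 23, u[9] = 1, u[10] = 2, u[11] = 13, u[12] = 26, u[13] = 7, u[14] = 14, u[15] = 10, u[16] = 20, u[17] = 22, u[18] = 17.
Since u[18] = u[0] = 17, the sequence is periodic with period 18.
The value 8 first appears (with n ≥ 1) at u[6].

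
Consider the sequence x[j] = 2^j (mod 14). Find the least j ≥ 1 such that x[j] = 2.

Computing terms: x[0] = 1,  x[1] = 2,  x[2] = 4,  x[3] = 8,  x[4] = 2.
Since x[4] = x[1] = 2, the sequence is eventually periodic: after a pre-period of length 1 it cycles with period 3.
The value 2 first appears (with j ≥ 1) at x[1].

1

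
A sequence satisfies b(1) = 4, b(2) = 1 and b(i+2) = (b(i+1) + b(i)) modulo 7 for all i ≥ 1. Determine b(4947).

b(1) = 4; b(2) = 1; b(3) = 5; b(4) = 6; b(5) = 4; b(6) = 3; b(7) = 0; b(8) = 3; b(9) = 3; b(10) = 6; b(11) = 2; b(12) = 1; b(13) = 3; b(14) = 4; b(15) = 0; b(16) = 4; b(17) = 4; b(18) = 1.
The sequence repeats with period 16.
(4947 - 1) mod 16 = 2, so b(4947) = b(3) = 5.

5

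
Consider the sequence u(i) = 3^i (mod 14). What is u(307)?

3

Listing terms: u(0) = 1,  u(1) = 3,  u(2) = 9,  u(3) = 13,  u(4) = 11,  u(5) = 5,  u(6) = 1.
Since u(6) = u(0) = 1, the sequence is periodic with period 6.
So u(307) = u(0 + ((307-0) mod 6)) = u(1) = 3.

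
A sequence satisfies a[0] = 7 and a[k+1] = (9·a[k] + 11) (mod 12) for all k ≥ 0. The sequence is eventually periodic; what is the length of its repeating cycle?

4

Listing terms: a[0] = 7, a[1] = 2, a[2] = 5, a[3] = 8, a[4] = 11, a[5] = 2.
Since a[5] = a[1] = 2, the sequence is eventually periodic: after a pre-period of length 1 it cycles with period 4.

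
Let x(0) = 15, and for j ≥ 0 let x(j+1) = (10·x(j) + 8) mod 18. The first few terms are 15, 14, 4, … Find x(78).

x(0) = 15, x(1) = 14, x(2) = 4, x(3) = 12, x(4) = 2, x(5) = 10, x(6) = 0, x(7) = 8, x(8) = 16, x(9) = 6, x(10) = 14.
Since x(10) = x(1) = 14, the sequence is eventually periodic: after a pre-period of length 1 it cycles with period 9.
For j ≥ 1, x(j) depends only on (j - 1) mod 9. (78 - 1) mod 9 = 5, so x(78) = x(6) = 0.

0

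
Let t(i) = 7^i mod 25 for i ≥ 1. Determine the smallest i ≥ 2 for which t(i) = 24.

2

Listing terms: t(1) = 7,  t(2) = 24,  t(3) = 18,  t(4) = 1,  t(5) = 7.
The sequence repeats with period 4.
The value 24 first appears (with i ≥ 2) at t(2).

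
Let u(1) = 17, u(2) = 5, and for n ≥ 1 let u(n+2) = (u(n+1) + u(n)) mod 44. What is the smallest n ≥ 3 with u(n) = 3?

u(1) = 17,  u(2) = 5,  u(3) = 22,  u(4) = 27,  u(5) = 5,  u(6) = 32,  u(7) = 37,  u(8) = 25,  u(9) = 18,  u(10) = 43,  u(11) = 17,  u(12) = 16,  u(13) = 33,  u(14) = 5,  u(15) = 38,  u(16) = 43,  u(17) = 37,  u(18) = 36,  u(19) = 29,  u(20) = 21,  u(21) = 6,  u(22) = 27,  u(23) = 33,  u(24) = 16,  u(25) = 5,  u(26) = 21,  u(27) = 26,  u(28) = 3,  u(29) = 29,  u(30) = 32,  u(31) = 17,  u(32) = 5.
The sequence repeats with period 30.
The value 3 first appears (with n ≥ 3) at u(28).

28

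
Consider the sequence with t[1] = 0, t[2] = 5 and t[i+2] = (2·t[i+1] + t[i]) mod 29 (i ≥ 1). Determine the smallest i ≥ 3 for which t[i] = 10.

3

We have t[1] = 0; t[2] = 5; t[3] = 10; t[4] = 25; t[5] = 2; t[6] = 0; t[7] = 2; t[8] = 4; t[9] = 10; t[10] = 24; t[11] = 0; t[12] = 24; t[13] = 19; t[14] = 4; t[15] = 27; t[16] = 0; t[17] = 27; t[18] = 25; t[19] = 19; t[20] = 5; t[21] = 0; t[22] = 5.
The sequence repeats with period 20.
The value 10 first appears (with i ≥ 3) at t[3].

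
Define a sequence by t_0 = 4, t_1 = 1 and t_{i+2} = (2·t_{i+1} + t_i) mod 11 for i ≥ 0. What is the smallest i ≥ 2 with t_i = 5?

Computing terms: t_0 = 4; t_1 = 1; t_2 = 6; t_3 = 2; t_4 = 10; t_5 = 0; t_6 = 10; t_7 = 9; t_8 = 6; t_9 = 10; t_{10} = 4; t_{11} = 7; t_{12} = 7; t_{13} = 10; t_{14} = 5; t_{15} = 9; t_{16} = 1; t_{17} = 0; t_{18} = 1; t_{19} = 2; t_{20} = 5; t_{21} = 1; t_{22} = 7; t_{23} = 4; t_{24} = 4; t_{25} = 1.
The sequence repeats with period 24.
The value 5 first appears (with i ≥ 2) at t_{14}.

14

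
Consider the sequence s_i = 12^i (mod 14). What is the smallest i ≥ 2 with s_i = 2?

Computing terms: s_1 = 12; s_2 = 4; s_3 = 6; s_4 = 2; s_5 = 10; s_6 = 8; s_7 = 12.
The sequence repeats with period 6.
The value 2 first appears (with i ≥ 2) at s_4.

4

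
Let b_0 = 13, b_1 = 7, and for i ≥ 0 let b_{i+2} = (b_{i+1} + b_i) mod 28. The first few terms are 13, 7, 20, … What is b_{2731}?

Computing terms: b_0 = 13, b_1 = 7, b_2 = 20, b_3 = 27, b_4 = 19, b_5 = 18, b_6 = 9, b_7 = 27, b_8 = 8, b_9 = 7, b_{10} = 15, b_{11} = 22, b_{12} = 9, b_{13} = 3, b_{14} = 12, b_{15} = 15, b_{16} = 27, b_{17} = 14, b_{18} = 13, b_{19} = 27, b_{20} = 12, b_{21} = 11, b_{22} = 23, b_{23} = 6, b_{24} = 1, b_{25} = 7, b_{26} = 8, b_{27} = 15, b_{28} = 23, b_{29} = 10, b_{30} = 5, b_{31} = 15, b_{32} = 20, b_{33} = 7, b_{34} = 27, b_{35} = 6, b_{36} = 5, b_{37} = 11, b_{38} = 16, b_{39} = 27, b_{40} = 15, b_{41} = 14, b_{42} = 1, b_{43} = 15, b_{44} = 16, b_{45} = 3, b_{46} = 19, b_{47} = 22, b_{48} = 13, b_{49} = 7.
The sequence repeats with period 48.
(2731 - 0) mod 48 = 43, so b_{2731} = b_{43} = 15.

15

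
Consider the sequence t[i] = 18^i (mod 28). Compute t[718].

4

We have t[1] = 18; t[2] = 16; t[3] = 8; t[4] = 4; t[5] = 16.
Since t[5] = t[2] = 16, the sequence is eventually periodic: after a pre-period of length 1 it cycles with period 3.
For i ≥ 2, t[i] depends only on (i - 2) mod 3. (718 - 2) mod 3 = 2, so t[718] = t[4] = 4.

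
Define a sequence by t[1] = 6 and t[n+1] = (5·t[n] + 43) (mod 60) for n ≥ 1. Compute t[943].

We have t[1] = 6, t[2] = 13, t[3] = 48, t[4] = 43, t[5] = 18, t[6] = 13.
Since t[6] = t[2] = 13, the sequence is eventually periodic: after a pre-period of length 1 it cycles with period 4.
For n ≥ 2, t[n] depends only on (n - 2) mod 4. (943 - 2) mod 4 = 1, so t[943] = t[3] = 48.

48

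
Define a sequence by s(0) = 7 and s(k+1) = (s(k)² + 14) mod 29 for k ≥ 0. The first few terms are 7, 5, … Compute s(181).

We have s(0) = 7; s(1) = 5; s(2) = 10; s(3) = 27; s(4) = 18; s(5) = 19; s(6) = 27.
Since s(6) = s(3) = 27, the sequence is eventually periodic: after a pre-period of length 3 it cycles with period 3.
For k ≥ 3, s(k) depends only on (k - 3) mod 3. (181 - 3) mod 3 = 1, so s(181) = s(4) = 18.

18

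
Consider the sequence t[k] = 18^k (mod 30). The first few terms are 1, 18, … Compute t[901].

t[0] = 1; t[1] = 18; t[2] = 24; t[3] = 12; t[4] = 6; t[5] = 18.
Since t[5] = t[1] = 18, the sequence is eventually periodic: after a pre-period of length 1 it cycles with period 4.
For k ≥ 1, t[k] depends only on (k - 1) mod 4. (901 - 1) mod 4 = 0, so t[901] = t[1] = 18.

18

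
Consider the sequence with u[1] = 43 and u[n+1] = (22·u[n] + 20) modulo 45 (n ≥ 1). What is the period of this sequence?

36

We have u[1] = 43; u[2] = 21; u[3] = 32; u[4] = 4; u[5] = 18; u[6] = 11; u[7] = 37; u[8] = 24; u[9] = 8; u[10] = 16; u[11] = 12; u[12] = 14; u[13] = 13; u[14] = 36; u[15] = 2; u[16] = 19; u[17] = 33; u[18] = 26; u[19] = 7; u[20] = 39; u[21] = 23; u[22] = 31; u[23] = 27; u[24] = 29; u[25] = 28; u[26] = 6; u[27] = 17; u[28] = 34; u[29] = 3; u[30] = 41; u[31] = 22; u[32] = 9; u[33] = 38; u[34] = 1; u[35] = 42; u[36] = 44; u[37] = 43.
Since u[37] = u[1] = 43, the sequence is periodic with period 36.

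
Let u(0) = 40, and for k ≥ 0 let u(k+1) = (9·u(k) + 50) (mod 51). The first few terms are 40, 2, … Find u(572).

41

u(0) = 40; u(1) = 2; u(2) = 17; u(3) = 50; u(4) = 41; u(5) = 11; u(6) = 47; u(7) = 14; u(8) = 23; u(9) = 2.
Since u(9) = u(1) = 2, the sequence is eventually periodic: after a pre-period of length 1 it cycles with period 8.
For k ≥ 1, u(k) depends only on (k - 1) mod 8. (572 - 1) mod 8 = 3, so u(572) = u(4) = 41.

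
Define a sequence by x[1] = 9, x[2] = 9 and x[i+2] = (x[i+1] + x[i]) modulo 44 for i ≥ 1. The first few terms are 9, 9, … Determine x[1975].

Listing terms: x[1] = 9,  x[2] = 9,  x[3] = 18,  x[4] = 27,  x[5] = 1,  x[6] = 28,  x[7] = 29,  x[8] = 13,  x[9] = 42,  x[10] = 11,  x[11] = 9,  x[12] = 20,  x[13] = 29,  x[14] = 5,  x[15] = 34,  x[16] = 39,  x[17] = 29,  x[18] = 24,  x[19] = 9,  x[20] = 33,  x[21] = 42,  x[22] = 31,  x[23] = 29,  x[24] = 16,  x[25] = 1,  x[26] = 17,  x[27] = 18,  x[28] = 35,  x[29] = 9,  x[30] = 0,  x[31] = 9,  x[32] = 9.
Since (x[31], x[32]) = (x[1], x[2]) = (9, 9) (two consecutive terms determine the rest), the sequence is periodic with period 30.
So x[1975] = x[1 + ((1975-1) mod 30)] = x[25] = 1.

1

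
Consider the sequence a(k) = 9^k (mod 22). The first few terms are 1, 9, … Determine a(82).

15

Listing terms: a(0) = 1, a(1) = 9, a(2) = 15, a(3) = 3, a(4) = 5, a(5) = 1.
Since a(5) = a(0) = 1, the sequence is periodic with period 5.
(82 - 0) mod 5 = 2, so a(82) = a(2) = 15.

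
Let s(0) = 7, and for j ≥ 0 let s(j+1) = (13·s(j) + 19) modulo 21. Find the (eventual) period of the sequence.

6

Computing terms: s(0) = 7,  s(1) = 5,  s(2) = 0,  s(3) = 19,  s(4) = 14,  s(5) = 12,  s(6) = 7.
The sequence repeats with period 6.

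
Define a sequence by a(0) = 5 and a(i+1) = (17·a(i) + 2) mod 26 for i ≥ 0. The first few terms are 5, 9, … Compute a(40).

a(0) = 5,  a(1) = 9,  a(2) = 25,  a(3) = 11,  a(4) = 7,  a(5) = 17,  a(6) = 5.
Since a(6) = a(0) = 5, the sequence is periodic with period 6.
So a(40) = a(0 + ((40-0) mod 6)) = a(4) = 7.

7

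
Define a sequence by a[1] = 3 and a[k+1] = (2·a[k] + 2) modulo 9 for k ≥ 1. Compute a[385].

3

a[1] = 3; a[2] = 8; a[3] = 0; a[4] = 2; a[5] = 6; a[6] = 5; a[7] = 3.
The sequence repeats with period 6.
(385 - 1) mod 6 = 0, so a[385] = a[1] = 3.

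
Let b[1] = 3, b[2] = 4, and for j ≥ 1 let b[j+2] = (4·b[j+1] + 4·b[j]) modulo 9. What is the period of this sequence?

24

Computing terms: b[1] = 3; b[2] = 4; b[3] = 1; b[4] = 2; b[5] = 3; b[6] = 2; b[7] = 2; b[8] = 7; b[9] = 0; b[10] = 1; b[11] = 4; b[12] = 2; b[13] = 6; b[14] = 5; b[15] = 8; b[16] = 7; b[17] = 6; b[18] = 7; b[19] = 7; b[20] = 2; b[21] = 0; b[22] = 8; b[23] = 5; b[24] = 7; b[25] = 3; b[26] = 4.
The sequence repeats with period 24.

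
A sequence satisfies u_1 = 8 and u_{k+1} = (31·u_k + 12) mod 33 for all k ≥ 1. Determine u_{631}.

u_1 = 8; u_2 = 29; u_3 = 20; u_4 = 5; u_5 = 2; u_6 = 8.
The sequence repeats with period 5.
(631 - 1) mod 5 = 0, so u_{631} = u_1 = 8.

8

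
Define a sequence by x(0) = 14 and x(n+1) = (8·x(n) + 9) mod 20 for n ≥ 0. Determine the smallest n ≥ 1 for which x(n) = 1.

1

Computing terms: x(0) = 14, x(1) = 1, x(2) = 17, x(3) = 5, x(4) = 9, x(5) = 1.
Since x(5) = x(1) = 1, the sequence is eventually periodic: after a pre-period of length 1 it cycles with period 4.
The value 1 first appears (with n ≥ 1) at x(1).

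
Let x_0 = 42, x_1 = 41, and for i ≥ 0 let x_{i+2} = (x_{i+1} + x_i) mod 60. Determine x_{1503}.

We have x_0 = 42,  x_1 = 41,  x_2 = 23,  x_3 = 4,  x_4 = 27,  x_5 = 31,  x_6 = 58,  x_7 = 29,  x_8 = 27,  x_9 = 56,  x_{10} = 23,  x_{11} = 19,  x_{12} = 42,  x_{13} = 1,  x_{14} = 43,  x_{15} = 44,  x_{16} = 27,  x_{17} = 11,  x_{18} = 38,  x_{19} = 49,  x_{20} = 27,  x_{21} = 16,  x_{22} = 43,  x_{23} = 59,  x_{24} = 42,  x_{25} = 41.
The sequence repeats with period 24.
So x_{1503} = x_{0 + ((1503-0) mod 24)} = x_{15} = 44.

44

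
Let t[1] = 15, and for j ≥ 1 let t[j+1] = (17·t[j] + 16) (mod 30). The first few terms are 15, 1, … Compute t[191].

3

Listing terms: t[1] = 15; t[2] = 1; t[3] = 3; t[4] = 7; t[5] = 15.
Since t[5] = t[1] = 15, the sequence is periodic with period 4.
(191 - 1) mod 4 = 2, so t[191] = t[3] = 3.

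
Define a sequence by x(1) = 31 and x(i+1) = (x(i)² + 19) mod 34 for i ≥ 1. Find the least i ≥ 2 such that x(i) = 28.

Listing terms: x(1) = 31,  x(2) = 28,  x(3) = 21,  x(4) = 18,  x(5) = 3,  x(6) = 28.
Since x(6) = x(2) = 28, the sequence is eventually periodic: after a pre-period of length 1 it cycles with period 4.
The value 28 first appears (with i ≥ 2) at x(2).

2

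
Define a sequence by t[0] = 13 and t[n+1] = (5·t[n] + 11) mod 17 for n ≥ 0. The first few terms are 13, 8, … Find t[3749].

1

t[0] = 13; t[1] = 8; t[2] = 0; t[3] = 11; t[4] = 15; t[5] = 1; t[6] = 16; t[7] = 6; t[8] = 7; t[9] = 12; t[10] = 3; t[11] = 9; t[12] = 5; t[13] = 2; t[14] = 4; t[15] = 14; t[16] = 13.
The sequence repeats with period 16.
So t[3749] = t[0 + ((3749-0) mod 16)] = t[5] = 1.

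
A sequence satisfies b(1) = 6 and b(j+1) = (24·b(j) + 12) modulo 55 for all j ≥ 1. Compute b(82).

46

b(1) = 6; b(2) = 46; b(3) = 16; b(4) = 11; b(5) = 1; b(6) = 36; b(7) = 51; b(8) = 26; b(9) = 31; b(10) = 41; b(11) = 6.
The sequence repeats with period 10.
(82 - 1) mod 10 = 1, so b(82) = b(2) = 46.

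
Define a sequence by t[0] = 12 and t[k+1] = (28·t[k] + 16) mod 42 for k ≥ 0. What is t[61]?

16

We have t[0] = 12,  t[1] = 16,  t[2] = 2,  t[3] = 30,  t[4] = 16.
Since t[4] = t[1] = 16, the sequence is eventually periodic: after a pre-period of length 1 it cycles with period 3.
For k ≥ 1, t[k] depends only on (k - 1) mod 3. (61 - 1) mod 3 = 0, so t[61] = t[1] = 16.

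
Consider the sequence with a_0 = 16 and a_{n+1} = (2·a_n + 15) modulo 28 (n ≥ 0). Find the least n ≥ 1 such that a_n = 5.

4

Computing terms: a_0 = 16, a_1 = 19, a_2 = 25, a_3 = 9, a_4 = 5, a_5 = 25.
Since a_5 = a_2 = 25, the sequence is eventually periodic: after a pre-period of length 2 it cycles with period 3.
The value 5 first appears (with n ≥ 1) at a_4.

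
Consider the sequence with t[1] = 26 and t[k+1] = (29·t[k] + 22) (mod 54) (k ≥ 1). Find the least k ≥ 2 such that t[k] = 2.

Listing terms: t[1] = 26,  t[2] = 20,  t[3] = 8,  t[4] = 38,  t[5] = 44,  t[6] = 2,  t[7] = 26.
The sequence repeats with period 6.
The value 2 first appears (with k ≥ 2) at t[6].

6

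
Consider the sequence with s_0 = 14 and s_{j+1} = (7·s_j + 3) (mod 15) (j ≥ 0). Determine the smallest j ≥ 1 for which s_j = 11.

1

Computing terms: s_0 = 14, s_1 = 11, s_2 = 5, s_3 = 8, s_4 = 14.
The sequence repeats with period 4.
The value 11 first appears (with j ≥ 1) at s_1.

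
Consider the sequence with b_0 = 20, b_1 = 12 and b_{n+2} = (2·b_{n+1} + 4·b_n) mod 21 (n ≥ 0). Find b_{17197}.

Computing terms: b_0 = 20,  b_1 = 12,  b_2 = 20,  b_3 = 4,  b_4 = 4,  b_5 = 3,  b_6 = 1,  b_7 = 14,  b_8 = 11,  b_9 = 15,  b_{10} = 11,  b_{11} = 19,  b_{12} = 19,  b_{13} = 9,  b_{14} = 10,  b_{15} = 14,  b_{16} = 5,  b_{17} = 3,  b_{18} = 5,  b_{19} = 1,  b_{20} = 1,  b_{21} = 6,  b_{22} = 16,  b_{23} = 14,  b_{24} = 8,  b_{25} = 9,  b_{26} = 8,  b_{27} = 10,  b_{28} = 10,  b_{29} = 18,  b_{30} = 13,  b_{31} = 14,  b_{32} = 17,  b_{33} = 6,  b_{34} = 17,  b_{35} = 16,  b_{36} = 16,  b_{37} = 12,  b_{38} = 4,  b_{39} = 14,  b_{40} = 2,  b_{41} = 18,  b_{42} = 2,  b_{43} = 13,  b_{44} = 13,  b_{45} = 15,  b_{46} = 19,  b_{47} = 14,  b_{48} = 20,  b_{49} = 12.
Since (b_{48}, b_{49}) = (b_0, b_1) = (20, 12) (two consecutive terms determine the rest), the sequence is periodic with period 48.
So b_{17197} = b_{0 + ((17197-0) mod 48)} = b_{13} = 9.

9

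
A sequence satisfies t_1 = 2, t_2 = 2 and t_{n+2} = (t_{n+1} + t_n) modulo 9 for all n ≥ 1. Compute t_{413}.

1

Computing terms: t_1 = 2; t_2 = 2; t_3 = 4; t_4 = 6; t_5 = 1; t_6 = 7; t_7 = 8; t_8 = 6; t_9 = 5; t_{10} = 2; t_{11} = 7; t_{12} = 0; t_{13} = 7; t_{14} = 7; t_{15} = 5; t_{16} = 3; t_{17} = 8; t_{18} = 2; t_{19} = 1; t_{20} = 3; t_{21} = 4; t_{22} = 7; t_{23} = 2; t_{24} = 0; t_{25} = 2; t_{26} = 2.
The sequence repeats with period 24.
So t_{413} = t_{1 + ((413-1) mod 24)} = t_5 = 1.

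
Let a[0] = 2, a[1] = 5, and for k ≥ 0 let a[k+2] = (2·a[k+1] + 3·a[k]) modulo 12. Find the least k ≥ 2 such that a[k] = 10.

We have a[0] = 2, a[1] = 5, a[2] = 4, a[3] = 11, a[4] = 10, a[5] = 5, a[6] = 4.
Since (a[5], a[6]) = (a[1], a[2]) = (5, 4) (two consecutive terms determine the rest), the sequence is eventually periodic: after a pre-period of length 1 it cycles with period 4.
The value 10 first appears (with k ≥ 2) at a[4].

4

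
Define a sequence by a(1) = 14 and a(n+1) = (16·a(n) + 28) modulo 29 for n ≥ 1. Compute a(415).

Computing terms: a(1) = 14, a(2) = 20, a(3) = 0, a(4) = 28, a(5) = 12, a(6) = 17, a(7) = 10, a(8) = 14.
The sequence repeats with period 7.
So a(415) = a(1 + ((415-1) mod 7)) = a(2) = 20.

20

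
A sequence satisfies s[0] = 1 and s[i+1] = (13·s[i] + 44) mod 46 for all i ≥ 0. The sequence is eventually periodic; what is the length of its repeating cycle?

Computing terms: s[0] = 1; s[1] = 11; s[2] = 3; s[3] = 37; s[4] = 19; s[5] = 15; s[6] = 9; s[7] = 23; s[8] = 21; s[9] = 41; s[10] = 25; s[11] = 1.
The sequence repeats with period 11.

11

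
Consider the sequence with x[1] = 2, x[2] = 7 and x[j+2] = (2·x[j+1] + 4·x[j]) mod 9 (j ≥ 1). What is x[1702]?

8

We have x[1] = 2,  x[2] = 7,  x[3] = 4,  x[4] = 0,  x[5] = 7,  x[6] = 5,  x[7] = 2,  x[8] = 6,  x[9] = 2,  x[10] = 1,  x[11] = 1,  x[12] = 6,  x[13] = 7,  x[14] = 2,  x[15] = 5,  x[16] = 0,  x[17] = 2,  x[18] = 4,  x[19] = 7,  x[20] = 3,  x[21] = 7,  x[22] = 8,  x[23] = 8,  x[24] = 3,  x[25] = 2,  x[26] = 7.
Since (x[25], x[26]) = (x[1], x[2]) = (2, 7) (two consecutive terms determine the rest), the sequence is periodic with period 24.
So x[1702] = x[1 + ((1702-1) mod 24)] = x[22] = 8.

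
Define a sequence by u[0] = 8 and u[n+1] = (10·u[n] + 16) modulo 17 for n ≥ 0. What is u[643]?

1

We have u[0] = 8; u[1] = 11; u[2] = 7; u[3] = 1; u[4] = 9; u[5] = 4; u[6] = 5; u[7] = 15; u[8] = 13; u[9] = 10; u[10] = 14; u[11] = 3; u[12] = 12; u[13] = 0; u[14] = 16; u[15] = 6; u[16] = 8.
The sequence repeats with period 16.
(643 - 0) mod 16 = 3, so u[643] = u[3] = 1.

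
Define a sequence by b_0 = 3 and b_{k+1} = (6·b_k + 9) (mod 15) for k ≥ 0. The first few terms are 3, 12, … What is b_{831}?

12

Listing terms: b_0 = 3; b_1 = 12; b_2 = 6; b_3 = 0; b_4 = 9; b_5 = 3.
The sequence repeats with period 5.
So b_{831} = b_{0 + ((831-0) mod 5)} = b_1 = 12.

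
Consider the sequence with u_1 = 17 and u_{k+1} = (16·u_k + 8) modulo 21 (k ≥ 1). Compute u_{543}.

15

Computing terms: u_1 = 17; u_2 = 7; u_3 = 15; u_4 = 17.
Since u_4 = u_1 = 17, the sequence is periodic with period 3.
(543 - 1) mod 3 = 2, so u_{543} = u_3 = 15.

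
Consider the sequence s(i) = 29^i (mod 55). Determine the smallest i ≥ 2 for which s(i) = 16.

We have s(1) = 29, s(2) = 16, s(3) = 24, s(4) = 36, s(5) = 54, s(6) = 26, s(7) = 39, s(8) = 31, s(9) = 19, s(10) = 1, s(11) = 29.
Since s(11) = s(1) = 29, the sequence is periodic with period 10.
The value 16 first appears (with i ≥ 2) at s(2).

2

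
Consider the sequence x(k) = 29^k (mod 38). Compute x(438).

11

Computing terms: x(0) = 1, x(1) = 29, x(2) = 5, x(3) = 31, x(4) = 25, x(5) = 3, x(6) = 11, x(7) = 15, x(8) = 17, x(9) = 37, x(10) = 9, x(11) = 33, x(12) = 7, x(13) = 13, x(14) = 35, x(15) = 27, x(16) = 23, x(17) = 21, x(18) = 1.
The sequence repeats with period 18.
So x(438) = x(0 + ((438-0) mod 18)) = x(6) = 11.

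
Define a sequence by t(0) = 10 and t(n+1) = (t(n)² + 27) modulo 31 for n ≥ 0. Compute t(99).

t(0) = 10, t(1) = 3, t(2) = 5, t(3) = 21, t(4) = 3.
Since t(4) = t(1) = 3, the sequence is eventually periodic: after a pre-period of length 1 it cycles with period 3.
For n ≥ 1, t(n) depends only on (n - 1) mod 3. (99 - 1) mod 3 = 2, so t(99) = t(3) = 21.

21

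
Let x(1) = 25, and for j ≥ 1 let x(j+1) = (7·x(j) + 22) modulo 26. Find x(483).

x(1) = 25,  x(2) = 15,  x(3) = 23,  x(4) = 1,  x(5) = 3,  x(6) = 17,  x(7) = 11,  x(8) = 21,  x(9) = 13,  x(10) = 9,  x(11) = 7,  x(12) = 19,  x(13) = 25.
The sequence repeats with period 12.
(483 - 1) mod 12 = 2, so x(483) = x(3) = 23.

23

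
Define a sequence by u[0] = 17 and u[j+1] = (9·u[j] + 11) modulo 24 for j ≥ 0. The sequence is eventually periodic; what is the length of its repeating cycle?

Computing terms: u[0] = 17, u[1] = 20, u[2] = 23, u[3] = 2, u[4] = 5, u[5] = 8, u[6] = 11, u[7] = 14, u[8] = 17.
The sequence repeats with period 8.

8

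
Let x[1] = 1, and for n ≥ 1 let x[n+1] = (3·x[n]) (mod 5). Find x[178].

Listing terms: x[1] = 1,  x[2] = 3,  x[3] = 4,  x[4] = 2,  x[5] = 1.
Since x[5] = x[1] = 1, the sequence is periodic with period 4.
So x[178] = x[1 + ((178-1) mod 4)] = x[2] = 3.

3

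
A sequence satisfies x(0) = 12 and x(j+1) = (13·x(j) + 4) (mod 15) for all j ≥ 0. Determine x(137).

We have x(0) = 12,  x(1) = 10,  x(2) = 14,  x(3) = 6,  x(4) = 7,  x(5) = 5,  x(6) = 9,  x(7) = 1,  x(8) = 2,  x(9) = 0,  x(10) = 4,  x(11) = 11,  x(12) = 12.
The sequence repeats with period 12.
(137 - 0) mod 12 = 5, so x(137) = x(5) = 5.

5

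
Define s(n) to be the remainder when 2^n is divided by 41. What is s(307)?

5

Listing terms: s(0) = 1, s(1) = 2, s(2) = 4, s(3) = 8, s(4) = 16, s(5) = 32, s(6) = 23, s(7) = 5, s(8) = 10, s(9) = 20, s(10) = 40, s(11) = 39, s(12) = 37, s(13) = 33, s(14) = 25, s(15) = 9, s(16) = 18, s(17) = 36, s(18) = 31, s(19) = 21, s(20) = 1.
The sequence repeats with period 20.
So s(307) = s(0 + ((307-0) mod 20)) = s(7) = 5.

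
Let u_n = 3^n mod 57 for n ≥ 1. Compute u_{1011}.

27

u_1 = 3, u_2 = 9, u_3 = 27, u_4 = 24, u_5 = 15, u_6 = 45, u_7 = 21, u_8 = 6, u_9 = 18, u_{10} = 54, u_{11} = 48, u_{12} = 30, u_{13} = 33, u_{14} = 42, u_{15} = 12, u_{16} = 36, u_{17} = 51, u_{18} = 39, u_{19} = 3.
Since u_{19} = u_1 = 3, the sequence is periodic with period 18.
(1011 - 1) mod 18 = 2, so u_{1011} = u_3 = 27.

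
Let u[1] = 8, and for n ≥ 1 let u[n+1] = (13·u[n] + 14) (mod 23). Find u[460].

Listing terms: u[1] = 8, u[2] = 3, u[3] = 7, u[4] = 13, u[5] = 22, u[6] = 1, u[7] = 4, u[8] = 20, u[9] = 21, u[10] = 11, u[11] = 19, u[12] = 8.
The sequence repeats with period 11.
(460 - 1) mod 11 = 8, so u[460] = u[9] = 21.

21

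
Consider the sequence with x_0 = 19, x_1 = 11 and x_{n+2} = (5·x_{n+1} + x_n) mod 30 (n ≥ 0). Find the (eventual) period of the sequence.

24

Listing terms: x_0 = 19, x_1 = 11, x_2 = 14, x_3 = 21, x_4 = 29, x_5 = 16, x_6 = 19, x_7 = 21, x_8 = 4, x_9 = 11, x_{10} = 29, x_{11} = 6, x_{12} = 29, x_{13} = 1, x_{14} = 4, x_{15} = 21, x_{16} = 19, x_{17} = 26, x_{18} = 29, x_{19} = 21, x_{20} = 14, x_{21} = 1, x_{22} = 19, x_{23} = 6, x_{24} = 19, x_{25} = 11.
The sequence repeats with period 24.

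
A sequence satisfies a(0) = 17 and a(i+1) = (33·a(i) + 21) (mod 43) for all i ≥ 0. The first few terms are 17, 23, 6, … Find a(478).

We have a(0) = 17, a(1) = 23, a(2) = 6, a(3) = 4, a(4) = 24, a(5) = 39, a(6) = 18, a(7) = 13, a(8) = 20, a(9) = 36, a(10) = 5, a(11) = 14, a(12) = 10, a(13) = 7, a(14) = 37, a(15) = 38, a(16) = 28, a(17) = 42, a(18) = 31, a(19) = 12, a(20) = 30, a(21) = 22, a(22) = 16, a(23) = 33, a(24) = 35, a(25) = 15, a(26) = 0, a(27) = 21, a(28) = 26, a(29) = 19, a(30) = 3, a(31) = 34, a(32) = 25, a(33) = 29, a(34) = 32, a(35) = 2, a(36) = 1, a(37) = 11, a(38) = 40, a(39) = 8, a(40) = 27, a(41) = 9, a(42) = 17.
Since a(42) = a(0) = 17, the sequence is periodic with period 42.
(478 - 0) mod 42 = 16, so a(478) = a(16) = 28.

28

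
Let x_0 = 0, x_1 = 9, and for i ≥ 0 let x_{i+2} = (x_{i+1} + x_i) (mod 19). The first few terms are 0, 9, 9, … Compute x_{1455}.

Listing terms: x_0 = 0; x_1 = 9; x_2 = 9; x_3 = 18; x_4 = 8; x_5 = 7; x_6 = 15; x_7 = 3; x_8 = 18; x_9 = 2; x_{10} = 1; x_{11} = 3; x_{12} = 4; x_{13} = 7; x_{14} = 11; x_{15} = 18; x_{16} = 10; x_{17} = 9; x_{18} = 0; x_{19} = 9.
The sequence repeats with period 18.
So x_{1455} = x_{0 + ((1455-0) mod 18)} = x_{15} = 18.

18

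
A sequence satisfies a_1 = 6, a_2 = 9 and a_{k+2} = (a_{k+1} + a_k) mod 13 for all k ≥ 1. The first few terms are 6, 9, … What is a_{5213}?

Listing terms: a_1 = 6,  a_2 = 9,  a_3 = 2,  a_4 = 11,  a_5 = 0,  a_6 = 11,  a_7 = 11,  a_8 = 9,  a_9 = 7,  a_{10} = 3,  a_{11} = 10,  a_{12} = 0,  a_{13} = 10,  a_{14} = 10,  a_{15} = 7,  a_{16} = 4,  a_{17} = 11,  a_{18} = 2,  a_{19} = 0,  a_{20} = 2,  a_{21} = 2,  a_{22} = 4,  a_{23} = 6,  a_{24} = 10,  a_{25} = 3,  a_{26} = 0,  a_{27} = 3,  a_{28} = 3,  a_{29} = 6,  a_{30} = 9.
The sequence repeats with period 28.
(5213 - 1) mod 28 = 4, so a_{5213} = a_5 = 0.

0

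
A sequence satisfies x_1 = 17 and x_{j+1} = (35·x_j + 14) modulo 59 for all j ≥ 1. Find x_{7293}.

Computing terms: x_1 = 17, x_2 = 19, x_3 = 30, x_4 = 2, x_5 = 25, x_6 = 4, x_7 = 36, x_8 = 35, x_9 = 0, x_{10} = 14, x_{11} = 32, x_{12} = 13, x_{13} = 56, x_{14} = 27, x_{15} = 15, x_{16} = 8, x_{17} = 58, x_{18} = 38, x_{19} = 46, x_{20} = 31, x_{21} = 37, x_{22} = 11, x_{23} = 45, x_{24} = 55, x_{25} = 51, x_{26} = 29, x_{27} = 26, x_{28} = 39, x_{29} = 22, x_{30} = 17.
Since x_{30} = x_1 = 17, the sequence is periodic with period 29.
(7293 - 1) mod 29 = 13, so x_{7293} = x_{14} = 27.

27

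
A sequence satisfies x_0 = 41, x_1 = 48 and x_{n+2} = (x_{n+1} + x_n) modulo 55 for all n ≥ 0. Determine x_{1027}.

17

Listing terms: x_0 = 41,  x_1 = 48,  x_2 = 34,  x_3 = 27,  x_4 = 6,  x_5 = 33,  x_6 = 39,  x_7 = 17,  x_8 = 1,  x_9 = 18,  x_{10} = 19,  x_{11} = 37,  x_{12} = 1,  x_{13} = 38,  x_{14} = 39,  x_{15} = 22,  x_{16} = 6,  x_{17} = 28,  x_{18} = 34,  x_{19} = 7,  x_{20} = 41,  x_{21} = 48.
Since (x_{20}, x_{21}) = (x_0, x_1) = (41, 48) (two consecutive terms determine the rest), the sequence is periodic with period 20.
(1027 - 0) mod 20 = 7, so x_{1027} = x_7 = 17.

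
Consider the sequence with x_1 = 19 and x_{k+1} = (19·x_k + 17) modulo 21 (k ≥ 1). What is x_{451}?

19

Computing terms: x_1 = 19; x_2 = 0; x_3 = 17; x_4 = 4; x_5 = 9; x_6 = 20; x_7 = 19.
The sequence repeats with period 6.
So x_{451} = x_{1 + ((451-1) mod 6)} = x_1 = 19.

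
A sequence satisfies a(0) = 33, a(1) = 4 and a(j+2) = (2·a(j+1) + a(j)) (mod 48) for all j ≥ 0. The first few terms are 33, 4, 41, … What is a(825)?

28

Listing terms: a(0) = 33,  a(1) = 4,  a(2) = 41,  a(3) = 38,  a(4) = 21,  a(5) = 32,  a(6) = 37,  a(7) = 10,  a(8) = 9,  a(9) = 28,  a(10) = 17,  a(11) = 14,  a(12) = 45,  a(13) = 8,  a(14) = 13,  a(15) = 34,  a(16) = 33,  a(17) = 4.
The sequence repeats with period 16.
So a(825) = a(0 + ((825-0) mod 16)) = a(9) = 28.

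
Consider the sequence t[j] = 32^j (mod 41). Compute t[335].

Computing terms: t[1] = 32; t[2] = 40; t[3] = 9; t[4] = 1; t[5] = 32.
The sequence repeats with period 4.
(335 - 1) mod 4 = 2, so t[335] = t[3] = 9.

9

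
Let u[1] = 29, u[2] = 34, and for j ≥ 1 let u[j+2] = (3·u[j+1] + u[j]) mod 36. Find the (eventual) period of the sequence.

We have u[1] = 29; u[2] = 34; u[3] = 23; u[4] = 31; u[5] = 8; u[6] = 19; u[7] = 29; u[8] = 34.
Since (u[7], u[8]) = (u[1], u[2]) = (29, 34) (two consecutive terms determine the rest), the sequence is periodic with period 6.

6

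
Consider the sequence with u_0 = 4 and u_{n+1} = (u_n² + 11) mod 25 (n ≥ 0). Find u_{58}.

7

Computing terms: u_0 = 4, u_1 = 2, u_2 = 15, u_3 = 11, u_4 = 7, u_5 = 10, u_6 = 11.
Since u_6 = u_3 = 11, the sequence is eventually periodic: after a pre-period of length 3 it cycles with period 3.
For n ≥ 3, u_n depends only on (n - 3) mod 3. (58 - 3) mod 3 = 1, so u_{58} = u_4 = 7.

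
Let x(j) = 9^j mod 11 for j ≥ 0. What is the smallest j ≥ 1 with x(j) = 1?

5

x(0) = 1, x(1) = 9, x(2) = 4, x(3) = 3, x(4) = 5, x(5) = 1.
The sequence repeats with period 5.
The value 1 next appears (with j ≥ 1) at x(5).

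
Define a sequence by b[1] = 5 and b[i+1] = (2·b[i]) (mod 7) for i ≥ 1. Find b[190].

5

b[1] = 5,  b[2] = 3,  b[3] = 6,  b[4] = 5.
Since b[4] = b[1] = 5, the sequence is periodic with period 3.
(190 - 1) mod 3 = 0, so b[190] = b[1] = 5.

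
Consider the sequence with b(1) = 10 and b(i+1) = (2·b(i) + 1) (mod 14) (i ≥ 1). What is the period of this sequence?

b(1) = 10,  b(2) = 7,  b(3) = 1,  b(4) = 3,  b(5) = 7.
Since b(5) = b(2) = 7, the sequence is eventually periodic: after a pre-period of length 1 it cycles with period 3.

3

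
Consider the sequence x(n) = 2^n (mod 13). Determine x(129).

We have x(1) = 2,  x(2) = 4,  x(3) = 8,  x(4) = 3,  x(5) = 6,  x(6) = 12,  x(7) = 11,  x(8) = 9,  x(9) = 5,  x(10) = 10,  x(11) = 7,  x(12) = 1,  x(13) = 2.
The sequence repeats with period 12.
So x(129) = x(1 + ((129-1) mod 12)) = x(9) = 5.

5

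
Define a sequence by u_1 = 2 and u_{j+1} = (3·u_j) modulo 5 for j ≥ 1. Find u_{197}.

2

Computing terms: u_1 = 2; u_2 = 1; u_3 = 3; u_4 = 4; u_5 = 2.
Since u_5 = u_1 = 2, the sequence is periodic with period 4.
(197 - 1) mod 4 = 0, so u_{197} = u_1 = 2.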